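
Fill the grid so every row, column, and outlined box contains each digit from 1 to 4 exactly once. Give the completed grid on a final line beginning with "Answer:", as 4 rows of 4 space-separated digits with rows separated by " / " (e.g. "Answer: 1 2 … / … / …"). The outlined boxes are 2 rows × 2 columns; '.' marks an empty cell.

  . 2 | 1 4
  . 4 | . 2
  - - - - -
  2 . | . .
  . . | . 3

Step 1. [r4c1∈{1,4}] 4 has one home in col 1: r4c1 ⇒ r4c1=4.
Step 2. [r2c3∈{3}] only 3 remains possible at r2c3 ⇒ r2c3=3.
Step 3. [r4c2∈{1}] nothing but 1 survives at r4c2. So r4c2=1.
Step 4. [r3c2∈{3}] r3c2 is down to just 3 ⇒ r3c2=3.
Step 5. [r1c1∈{3}] r1c1 has the single candidate 3, so r1c1=3.
Step 6. [r3c3∈{4}] nothing but 4 survives at r3c3, so r3c3=4.
Step 7. [r2c1∈{1}] only 1 remains possible at r2c1 ⇒ r2c1=1.
Step 8. [r4c3∈{2}] nothing but 2 survives at r4c3, so r4c3=2.
Step 9. [r3c4∈{1}] only 1 remains possible at r3c4. So r3c4=1.

Answer: 3 2 1 4 / 1 4 3 2 / 2 3 4 1 / 4 1 2 3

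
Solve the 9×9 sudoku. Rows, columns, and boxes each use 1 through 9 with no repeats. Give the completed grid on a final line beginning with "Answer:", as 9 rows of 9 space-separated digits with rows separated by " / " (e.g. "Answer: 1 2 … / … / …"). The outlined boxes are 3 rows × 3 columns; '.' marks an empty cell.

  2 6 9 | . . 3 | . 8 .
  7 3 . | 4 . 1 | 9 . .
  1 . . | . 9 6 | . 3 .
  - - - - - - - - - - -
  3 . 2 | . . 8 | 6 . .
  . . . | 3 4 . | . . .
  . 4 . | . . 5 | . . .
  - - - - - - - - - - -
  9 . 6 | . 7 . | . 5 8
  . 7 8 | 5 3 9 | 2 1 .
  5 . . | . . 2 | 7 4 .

Step 1. [r4c9∈{1,4,5,7,9}] r4c9 is the only open cell in row 4 admitting 4. So r4c9=4.
Step 2. [r9c2∈{1}] r9c2 is down to just 1, so r9c2=1.
Step 3. [r2c3∈{5}] r2c3 is down to just 5 ⇒ r2c3=5.
Step 4. [r5c6∈{7}] only 7 remains possible at r5c6, so r5c6=7.
Step 5. [r9c9∈{3,6,9}] in row 9, 9 fits only at r9c9 ⇒ r9c9=9.
Step 6. [r6c9∈{1,2,3,7}] col 9 places 3 nowhere but r6c9, so r6c9=3.
Step 7. [r1c7∈{1,4,5}] 4 has one home in row 1: r1c7 ⇒ r1c7=4.
Step 8. [r1c9∈{1,5,7}] 1 has one home in row 1: r1c9 ⇒ r1c9=1.
Step 9. [r3c9∈{2,5,7}] across col 9, 7 lands solely at r3c9 ⇒ r3c9=7.
Step 10. [r3c4∈{2,8}] 2 has one home in row 3: r3c4, so r3c4=2.
Step 11. [r4c5∈{1}] r4c5 is down to just 1, so r4c5=1.
Step 12. [r5c9∈{2,5}] across col 9, 5 lands solely at r5c9, so r5c9=5.
Step 13. [r5c8∈{2,9}] 2 has one home in row 5: r5c8. So r5c8=2.
Step 14. [r4c4∈{9}] r4c4 has the single candidate 9 ⇒ r4c4=9.
Step 15. [r6c4∈{6}] only 6 remains possible at r6c4. So r6c4=6.
Step 16. [r6c1∈{8}] r6c1 has the single candidate 8 ⇒ r6c1=8.
Step 17. [r6c7∈{1}] r6c7 has the single candidate 1. So r6c7=1.
Step 18. [r6c3∈{7}] nothing but 7 survives at r6c3 ⇒ r6c3=7.
Step 19. [r2c8∈{6}] nothing but 6 survives at r2c8 ⇒ r2c8=6.
Step 20. [r9c4∈{8}] r9c4 has the single candidate 8 ⇒ r9c4=8.
Step 21. [r7c4∈{1}] r7c4 has the single candidate 1 ⇒ r7c4=1.
Step 22. [r6c8∈{9}] r6c8 is down to just 9, so r6c8=9.
Step 23. [r4c8∈{7}] nothing but 7 survives at r4c8, so r4c8=7.
Step 24. [r5c7∈{8}] r5c7 is down to just 8 ⇒ r5c7=8.
Step 25. [r2c5∈{8}] r2c5 has the single candidate 8, so r2c5=8.
Step 26. [r1c4∈{7}] r1c4 is down to just 7, so r1c4=7.
Step 27. [r9c5∈{6}] nothing but 6 survives at r9c5. So r9c5=6.
Step 28. [r5c2∈{9}] r5c2 is down to just 9 ⇒ r5c2=9.
Step 29. [r3c2∈{8}] r3c2's peers cover all but 8. So r3c2=8.
Step 30. [r8c9∈{6}] nothing but 6 survives at r8c9 ⇒ r8c9=6.
Step 31. [r2c9∈{2}] nothing but 2 survives at r2c9, so r2c9=2.
Step 32. [r5c3∈{1}] r5c3 has the single candidate 1 ⇒ r5c3=1.
Step 33. [r3c7∈{5}] r3c7 has the single candidate 5. So r3c7=5.
Step 34. [r7c7∈{3}] r7c7's peers cover all but 3. So r7c7=3.
Step 35. [r9c3∈{3}] r9c3 is down to just 3, so r9c3=3.
Step 36. [r4c2∈{5}] r4c2 has the single candidate 5. So r4c2=5.
Step 37. [r1c5∈{5}] only 5 remains possible at r1c5. So r1c5=5.
Step 38. [r8c1∈{4}] nothing but 4 survives at r8c1. So r8c1=4.
Step 39. [r6c5∈{2}] nothing but 2 survives at r6c5, so r6c5=2.
Step 40. [r7c6∈{4}] r7c6 is down to just 4 ⇒ r7c6=4.
Step 41. [r3c3∈{4}] only 4 remains possible at r3c3 ⇒ r3c3=4.
Step 42. [r5c1∈{6}] r5c1 has the single candidate 6 ⇒ r5c1=6.
Step 43. [r7c2∈{2}] only 2 remains possible at r7c2, so r7c2=2.

Answer: 2 6 9 7 5 3 4 8 1 / 7 3 5 4 8 1 9 6 2 / 1 8 4 2 9 6 5 3 7 / 3 5 2 9 1 8 6 7 4 / 6 9 1 3 4 7 8 2 5 / 8 4 7 6 2 5 1 9 3 / 9 2 6 1 7 4 3 5 8 / 4 7 8 5 3 9 2 1 6 / 5 1 3 8 6 2 7 4 9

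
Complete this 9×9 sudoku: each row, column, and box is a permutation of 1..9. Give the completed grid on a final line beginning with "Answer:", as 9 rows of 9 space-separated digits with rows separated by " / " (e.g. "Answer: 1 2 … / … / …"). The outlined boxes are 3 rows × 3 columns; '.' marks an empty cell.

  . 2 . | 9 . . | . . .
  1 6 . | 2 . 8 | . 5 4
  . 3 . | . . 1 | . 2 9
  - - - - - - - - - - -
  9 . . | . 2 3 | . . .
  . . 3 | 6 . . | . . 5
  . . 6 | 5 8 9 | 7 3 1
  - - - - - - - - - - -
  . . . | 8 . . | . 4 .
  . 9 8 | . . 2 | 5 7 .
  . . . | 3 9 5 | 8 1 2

Step 1. [r1c9∈{3,6,7,8}] r1c9 is the only open cell in col 9 admitting 7. So r1c9=7.
Step 2. [r6c2∈{4}] r6c2 is down to just 4, so r6c2=4.
Step 3. [r9c2∈{7}] r9c2 has the single candidate 7, so r9c2=7.
Step 4. [r3c1∈{4,5,7,8}] across row 3, 8 lands solely at r3c1, so r3c1=8.
Step 5. [r3c7∈{6}] r3c7 is down to just 6 ⇒ r3c7=6.
Step 6. [r4c9∈{6,8}] r4c9 is the only open cell in col 9 admitting 8, so r4c9=8.
Step 7. [r9c3∈{4}] r9c3 is down to just 4 ⇒ r9c3=4.
Step 8. [r1c3∈{5}] r1c3 has the single candidate 5, so r1c3=5.
Step 9. [r3c3∈{7}] only 7 remains possible at r3c3, so r3c3=7.
Step 10. [r3c4∈{4}] r3c4 is down to just 4 ⇒ r3c4=4.
Step 11. [r4c3∈{1}] nothing but 1 survives at r4c3, so r4c3=1.
Step 12. [r7c1∈{2,3,5,6}] across col 1, 5 lands solely at r7c1, so r7c1=5.
Step 13. [r5c5∈{1,4,7}] row 5 places 1 nowhere but r5c5. So r5c5=1.
Step 14. [r5c7∈{2,4,9}] across col 7, 2 lands solely at r5c7 ⇒ r5c7=2.
Step 15. [r2c7∈{3}] r2c7 has the single candidate 3 ⇒ r2c7=3.
Step 16. [r7c9∈{3,6}] 3 has one home in row 7: r7c9, so r7c9=3.
Step 17. [r1c6∈{6}] only 6 remains possible at r1c6, so r1c6=6.
Step 18. [r7c5∈{6,7}] 6 has one home in row 7: r7c5, so r7c5=6.
Step 19. [r9c1∈{6}] only 6 remains possible at r9c1. So r9c1=6.
Step 20. [r4c4∈{7}] only 7 remains possible at r4c4. So r4c4=7.
Step 21. [r2c5∈{7}] only 7 remains possible at r2c5. So r2c5=7.
Step 22. [r8c1∈{3}] nothing but 3 survives at r8c1 ⇒ r8c1=3.
Step 23. [r6c1∈{2}] only 2 remains possible at r6c1, so r6c1=2.
Step 24. [r3c5∈{5}] r3c5 is down to just 5. So r3c5=5.
Step 25. [r5c2∈{8}] nothing but 8 survives at r5c2, so r5c2=8.
Step 26. [r1c1∈{4}] r1c1's peers cover all but 4. So r1c1=4.
Step 27. [r7c3∈{2}] only 2 remains possible at r7c3 ⇒ r7c3=2.
Step 28. [r8c9∈{6}] r8c9's peers cover all but 6, so r8c9=6.
Step 29. [r2c3∈{9}] r2c3 is down to just 9, so r2c3=9.
Step 30. [r4c2∈{5}] r4c2 is down to just 5, so r4c2=5.
Step 31. [r8c5∈{4}] r8c5 is down to just 4 ⇒ r8c5=4.
Step 32. [r4c7∈{4}] nothing but 4 survives at r4c7, so r4c7=4.
Step 33. [r7c2∈{1}] r7c2 is down to just 1 ⇒ r7c2=1.
Step 34. [r5c1∈{7}] r5c1 is down to just 7. So r5c1=7.
Step 35. [r1c5∈{3}] only 3 remains possible at r1c5. So r1c5=3.
Step 36. [r1c8∈{8}] r1c8 is down to just 8, so r1c8=8.
Step 37. [r4c8∈{6}] only 6 remains possible at r4c8, so r4c8=6.
Step 38. [r7c7∈{9}] nothing but 9 survives at r7c7. So r7c7=9.
Step 39. [r1c7∈{1}] only 1 remains possible at r1c7 ⇒ r1c7=1.
Step 40. [r5c6∈{4}] only 4 remains possible at r5c6, so r5c6=4.
Step 41. [r8c4∈{1}] r8c4 is down to just 1, so r8c4=1.
Step 42. [r5c8∈{9}] r5c8 has the single candidate 9. So r5c8=9.
Step 43. [r7c6∈{7}] r7c6 is down to just 7. So r7c6=7.

Answer: 4 2 5 9 3 6 1 8 7 / 1 6 9 2 7 8 3 5 4 / 8 3 7 4 5 1 6 2 9 / 9 5 1 7 2 3 4 6 8 / 7 8 3 6 1 4 2 9 5 / 2 4 6 5 8 9 7 3 1 / 5 1 2 8 6 7 9 4 3 / 3 9 8 1 4 2 5 7 6 / 6 7 4 3 9 5 8 1 2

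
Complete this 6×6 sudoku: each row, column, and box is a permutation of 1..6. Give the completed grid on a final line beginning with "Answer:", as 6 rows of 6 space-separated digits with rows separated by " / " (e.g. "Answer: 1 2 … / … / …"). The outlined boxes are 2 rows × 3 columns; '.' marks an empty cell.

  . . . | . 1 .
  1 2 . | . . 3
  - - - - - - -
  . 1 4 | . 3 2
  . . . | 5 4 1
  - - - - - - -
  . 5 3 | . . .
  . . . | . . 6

Step 1. [r2c4∈{4,6}] r2c4 is the only open cell in row 2 admitting 4 ⇒ r2c4=4.
Step 2. [r5c1∈{2,4,6}] in row 5, 6 fits only at r5c1, so r5c1=6.
Step 3. [r1c4∈{2,6}] r1c4 is the only open cell in row 1 admitting 2, so r1c4=2.
Step 4. [r1c6∈{5}] r1c6's peers cover all but 5. So r1c6=5.
Step 5. [r1c3∈{6}] nothing but 6 survives at r1c3, so r1c3=6.
Step 6. [r6c2∈{4}] r6c2's peers cover all but 4. So r6c2=4.
Step 7. [r6c1∈{2}] r6c1 is down to just 2, so r6c1=2.
Step 8. [r1c2∈{3}] r1c2 has the single candidate 3, so r1c2=3.
Step 9. [r6c4∈{1,3}] in row 6, 3 fits only at r6c4. So r6c4=3.
Step 10. [r3c1∈{5}] r3c1 is down to just 5. So r3c1=5.
Step 11. [r3c4∈{6}] r3c4's peers cover all but 6, so r3c4=6.
Step 12. [r6c3∈{1}] only 1 remains possible at r6c3 ⇒ r6c3=1.
Step 13. [r2c5∈{6}] only 6 remains possible at r2c5. So r2c5=6.
Step 14. [r5c5∈{2}] r5c5 is down to just 2. So r5c5=2.
Step 15. [r4c3∈{2}] r4c3 is down to just 2 ⇒ r4c3=2.
Step 16. [r6c5∈{5}] nothing but 5 survives at r6c5 ⇒ r6c5=5.
Step 17. [r5c4∈{1}] nothing but 1 survives at r5c4 ⇒ r5c4=1.
Step 18. [r1c1∈{4}] r1c1 is down to just 4. So r1c1=4.
Step 19. [r4c2∈{6}] r4c2 has the single candidate 6, so r4c2=6.
Step 20. [r5c6∈{4}] r5c6 is down to just 4 ⇒ r5c6=4.
Step 21. [r2c3∈{5}] r2c3 has the single candidate 5, so r2c3=5.
Step 22. [r4c1∈{3}] nothing but 3 survives at r4c1, so r4c1=3.

Answer: 4 3 6 2 1 5 / 1 2 5 4 6 3 / 5 1 4 6 3 2 / 3 6 2 5 4 1 / 6 5 3 1 2 4 / 2 4 1 3 5 6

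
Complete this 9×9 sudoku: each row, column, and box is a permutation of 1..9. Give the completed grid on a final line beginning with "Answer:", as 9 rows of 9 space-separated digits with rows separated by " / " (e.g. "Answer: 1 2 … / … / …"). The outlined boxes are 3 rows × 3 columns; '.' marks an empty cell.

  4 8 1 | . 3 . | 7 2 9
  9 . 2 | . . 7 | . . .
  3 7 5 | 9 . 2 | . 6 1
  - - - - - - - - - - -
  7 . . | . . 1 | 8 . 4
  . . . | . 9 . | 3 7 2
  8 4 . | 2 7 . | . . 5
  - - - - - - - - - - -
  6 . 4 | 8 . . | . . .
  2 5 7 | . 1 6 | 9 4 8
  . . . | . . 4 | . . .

Step 1. [r9c1∈{1}] nothing but 1 survives at r9c1, so r9c1=1.
Step 2. [r1c6∈{5}] only 5 remains possible at r1c6, so r1c6=5.
Step 3. [r5c3∈{6}] nothing but 6 survives at r5c3, so r5c3=6.
Step 4. [r9c4∈{3,5,7}] across col 4, 7 lands solely at r9c4 ⇒ r9c4=7.
Step 5. [r4c8∈{9}] nothing but 9 survives at r4c8 ⇒ r4c8=9.
Step 6. [r4c3∈{3}] r4c3's peers cover all but 3, so r4c3=3.
Step 7. [r2c9∈{3}] only 3 remains possible at r2c9 ⇒ r2c9=3.
Step 8. [r1c4∈{6}] r1c4 has the single candidate 6, so r1c4=6.
Step 9. [r3c5∈{4,8}] 8 has one home in row 3: r3c5 ⇒ r3c5=8.
Step 10. [r2c5∈{4}] r2c5 has the single candidate 4, so r2c5=4.
Step 11. [r2c7∈{5}] r2c7 is down to just 5 ⇒ r2c7=5.
Step 12. [r6c8∈{1}] only 1 remains possible at r6c8, so r6c8=1.
Step 13. [r7c6∈{3,9}] 9 has one home in col 6: r7c6, so r7c6=9.
Step 14. [r4c4∈{5}] r4c4 is down to just 5 ⇒ r4c4=5.
Step 15. [r9c2∈{3,9}] across col 2, 9 lands solely at r9c2, so r9c2=9.
Step 16. [r9c8∈{3,5}] row 9 places 3 nowhere but r9c8 ⇒ r9c8=3.
Step 17. [r9c5∈{2,5}] r9c5 is the only open cell in row 9 admitting 5. So r9c5=5.
Step 18. [r9c7∈{2,6}] row 9 places 2 nowhere but r9c7, so r9c7=2.
Step 19. [r5c4∈{4}] r5c4 has the single candidate 4, so r5c4=4.
Step 20. [r4c2∈{2}] r4c2 is down to just 2 ⇒ r4c2=2.
Step 21. [r7c9∈{7}] r7c9 is down to just 7, so r7c9=7.
Step 22. [r2c4∈{1}] r2c4 has the single candidate 1. So r2c4=1.
Step 23. [r2c2∈{6}] r2c2's peers cover all but 6 ⇒ r2c2=6.
Step 24. [r7c5∈{2}] r7c5 has the single candidate 2 ⇒ r7c5=2.
Step 25. [r4c5∈{6}] r4c5 is down to just 6, so r4c5=6.
Step 26. [r7c7∈{1}] nothing but 1 survives at r7c7 ⇒ r7c7=1.
Step 27. [r6c7∈{6}] r6c7's peers cover all but 6 ⇒ r6c7=6.
Step 28. [r9c9∈{6}] r9c9 is down to just 6 ⇒ r9c9=6.
Step 29. [r7c2∈{3}] nothing but 3 survives at r7c2, so r7c2=3.
Step 30. [r5c1∈{5}] r5c1 is down to just 5. So r5c1=5.
Step 31. [r3c7∈{4}] r3c7 is down to just 4 ⇒ r3c7=4.
Step 32. [r6c3∈{9}] r6c3 has the single candidate 9. So r6c3=9.
Step 33. [r5c2∈{1}] r5c2 is down to just 1, so r5c2=1.
Step 34. [r9c3∈{8}] only 8 remains possible at r9c3. So r9c3=8.
Step 35. [r6c6∈{3}] nothing but 3 survives at r6c6 ⇒ r6c6=3.
Step 36. [r7c8∈{5}] r7c8 has the single candidate 5. So r7c8=5.
Step 37. [r8c4∈{3}] only 3 remains possible at r8c4. So r8c4=3.
Step 38. [r2c8∈{8}] only 8 remains possible at r2c8. So r2c8=8.
Step 39. [r5c6∈{8}] r5c6's peers cover all but 8, so r5c6=8.

Answer: 4 8 1 6 3 5 7 2 9 / 9 6 2 1 4 7 5 8 3 / 3 7 5 9 8 2 4 6 1 / 7 2 3 5 6 1 8 9 4 / 5 1 6 4 9 8 3 7 2 / 8 4 9 2 7 3 6 1 5 / 6 3 4 8 2 9 1 5 7 / 2 5 7 3 1 6 9 4 8 / 1 9 8 7 5 4 2 3 6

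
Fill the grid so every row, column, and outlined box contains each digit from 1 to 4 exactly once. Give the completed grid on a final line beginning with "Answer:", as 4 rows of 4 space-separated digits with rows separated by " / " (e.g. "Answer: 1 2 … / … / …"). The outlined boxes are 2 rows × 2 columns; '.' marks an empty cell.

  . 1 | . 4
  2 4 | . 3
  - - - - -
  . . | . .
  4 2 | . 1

Step 1. [r3c2∈{3}] nothing but 3 survives at r3c2 ⇒ r3c2=3.
Step 2. [r3c3∈{2,4}] 4 has one home in row 3: r3c3. So r3c3=4.
Step 3. [r3c1∈{1}] r3c1's peers cover all but 1. So r3c1=1.
Step 4. [r2c3∈{1}] r2c3's peers cover all but 1. So r2c3=1.
Step 5. [r4c3∈{3}] r4c3's peers cover all but 3, so r4c3=3.
Step 6. [r1c3∈{2}] nothing but 2 survives at r1c3. So r1c3=2.
Step 7. [r1c1∈{3}] r1c1 has the single candidate 3. So r1c1=3.
Step 8. [r3c4∈{2}] r3c4 has the single candidate 2. So r3c4=2.

Answer: 3 1 2 4 / 2 4 1 3 / 1 3 4 2 / 4 2 3 1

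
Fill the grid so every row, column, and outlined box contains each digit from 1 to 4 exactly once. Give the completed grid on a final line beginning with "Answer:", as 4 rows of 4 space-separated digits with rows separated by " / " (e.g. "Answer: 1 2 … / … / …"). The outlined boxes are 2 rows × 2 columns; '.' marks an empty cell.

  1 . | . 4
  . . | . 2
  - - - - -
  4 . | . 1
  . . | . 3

Step 1. [r4c1∈{2}] nothing but 2 survives at r4c1. So r4c1=2.
Step 2. [r2c1∈{3}] only 3 remains possible at r2c1. So r2c1=3.
Step 3. [r3c3∈{2}] only 2 remains possible at r3c3, so r3c3=2.
Step 4. [r4c2∈{1}] only 1 remains possible at r4c2 ⇒ r4c2=1.
Step 5. [r3c2∈{3}] r3c2 has the single candidate 3 ⇒ r3c2=3.
Step 6. [r4c3∈{4}] r4c3 has the single candidate 4, so r4c3=4.
Step 7. [r2c2∈{4}] r2c2 has the single candidate 4 ⇒ r2c2=4.
Step 8. [r2c3∈{1}] r2c3 has the single candidate 1, so r2c3=1.
Step 9. [r1c2∈{2}] r1c2 has the single candidate 2, so r1c2=2.
Step 10. [r1c3∈{3}] r1c3 is down to just 3. So r1c3=3.

Answer: 1 2 3 4 / 3 4 1 2 / 4 3 2 1 / 2 1 4 3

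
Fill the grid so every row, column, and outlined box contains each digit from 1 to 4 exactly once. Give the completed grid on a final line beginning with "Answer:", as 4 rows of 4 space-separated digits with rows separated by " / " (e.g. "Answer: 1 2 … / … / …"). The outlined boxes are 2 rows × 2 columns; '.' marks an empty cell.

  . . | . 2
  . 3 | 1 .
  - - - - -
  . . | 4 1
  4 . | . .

Step 1. [r4c2∈{1,2}] in row 4, 1 fits only at r4c2, so r4c2=1.
Step 2. [r4c3∈{2,3}] across row 4, 2 lands solely at r4c3. So r4c3=2.
Step 3. [r3c1∈{2,3}] 3 has one home in row 3: r3c1. So r3c1=3.
Step 4. [r3c2∈{2}] only 2 remains possible at r3c2, so r3c2=2.
Step 5. [r1c2∈{4}] nothing but 4 survives at r1c2 ⇒ r1c2=4.
Step 6. [r4c4∈{3}] only 3 remains possible at r4c4. So r4c4=3.
Step 7. [r2c4∈{4}] nothing but 4 survives at r2c4, so r2c4=4.
Step 8. [r1c1∈{1}] r1c1 is down to just 1, so r1c1=1.
Step 9. [r1c3∈{3}] only 3 remains possible at r1c3, so r1c3=3.
Step 10. [r2c1∈{2}] r2c1 is down to just 2. So r2c1=2.

Answer: 1 4 3 2 / 2 3 1 4 / 3 2 4 1 / 4 1 2 3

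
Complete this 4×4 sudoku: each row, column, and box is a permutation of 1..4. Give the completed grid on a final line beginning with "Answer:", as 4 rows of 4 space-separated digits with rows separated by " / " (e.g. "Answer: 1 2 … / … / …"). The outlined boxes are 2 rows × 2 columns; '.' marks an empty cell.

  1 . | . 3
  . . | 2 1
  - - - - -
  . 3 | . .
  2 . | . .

Step 1. [r4c4∈{4}] r4c4 has the single candidate 4, so r4c4=4.
Step 2. [r2c2∈{4}] nothing but 4 survives at r2c2. So r2c2=4.
Step 3. [r4c2∈{1}] nothing but 1 survives at r4c2. So r4c2=1.
Step 4. [r4c3∈{3}] r4c3 has the single candidate 3. So r4c3=3.
Step 5. [r2c1∈{3}] r2c1's peers cover all but 3 ⇒ r2c1=3.
Step 6. [r3c1∈{4}] r3c1 has the single candidate 4, so r3c1=4.
Step 7. [r3c3∈{1}] nothing but 1 survives at r3c3. So r3c3=1.
Step 8. [r1c3∈{4}] r1c3 is down to just 4, so r1c3=4.
Step 9. [r3c4∈{2}] r3c4's peers cover all but 2. So r3c4=2.
Step 10. [r1c2∈{2}] only 2 remains possible at r1c2. So r1c2=2.

Answer: 1 2 4 3 / 3 4 2 1 / 4 3 1 2 / 2 1 3 4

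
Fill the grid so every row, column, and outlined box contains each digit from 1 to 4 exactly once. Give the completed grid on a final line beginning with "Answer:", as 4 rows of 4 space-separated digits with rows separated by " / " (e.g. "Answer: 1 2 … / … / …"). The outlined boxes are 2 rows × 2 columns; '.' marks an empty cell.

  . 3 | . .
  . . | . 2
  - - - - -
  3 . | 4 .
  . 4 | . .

Step 1. [r3c4∈{1}] r3c4's peers cover all but 1 ⇒ r3c4=1.
Step 2. [r4c1∈{1,2}] 1 has one home in row 4: r4c1, so r4c1=1.
Step 3. [r2c3∈{1,3}] across row 2, 3 lands solely at r2c3. So r2c3=3.
Step 4. [r1c1∈{2,4}] 2 has one home in row 1: r1c1 ⇒ r1c1=2.
Step 5. [r1c3∈{1}] only 1 remains possible at r1c3. So r1c3=1.
Step 6. [r2c2∈{1}] r2c2 has the single candidate 1 ⇒ r2c2=1.
Step 7. [r1c4∈{4}] r1c4's peers cover all but 4. So r1c4=4.
Step 8. [r2c1∈{4}] r2c1's peers cover all but 4, so r2c1=4.
Step 9. [r4c3∈{2}] r4c3's peers cover all but 2. So r4c3=2.
Step 10. [r4c4∈{3}] nothing but 3 survives at r4c4, so r4c4=3.
Step 11. [r3c2∈{2}] r3c2 is down to just 2, so r3c2=2.

Answer: 2 3 1 4 / 4 1 3 2 / 3 2 4 1 / 1 4 2 3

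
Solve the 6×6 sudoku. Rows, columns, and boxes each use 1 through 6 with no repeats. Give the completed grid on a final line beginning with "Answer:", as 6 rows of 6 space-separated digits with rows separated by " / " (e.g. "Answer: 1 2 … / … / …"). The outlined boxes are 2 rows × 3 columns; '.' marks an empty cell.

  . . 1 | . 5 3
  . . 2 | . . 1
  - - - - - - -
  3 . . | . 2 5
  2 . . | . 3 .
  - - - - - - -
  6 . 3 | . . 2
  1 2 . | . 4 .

Step 1. [r4c6∈{4,6}] col 6 places 4 nowhere but r4c6 ⇒ r4c6=4.
Step 2. [r1c1∈{4}] r1c1's peers cover all but 4 ⇒ r1c1=4.
Step 3. [r1c2∈{6}] r1c2 is down to just 6 ⇒ r1c2=6.
Step 4. [r6c3∈{5}] r6c3 is down to just 5. So r6c3=5.
Step 5. [r4c3∈{6}] nothing but 6 survives at r4c3. So r4c3=6.
Step 6. [r4c4∈{1}] r4c4 has the single candidate 1 ⇒ r4c4=1.
Step 7. [r3c4∈{6}] nothing but 6 survives at r3c4 ⇒ r3c4=6.
Step 8. [r5c2∈{4}] r5c2 has the single candidate 4 ⇒ r5c2=4.
Step 9. [r2c2∈{3,5}] across row 2, 3 lands solely at r2c2 ⇒ r2c2=3.
Step 10. [r5c4∈{5}] nothing but 5 survives at r5c4, so r5c4=5.
Step 11. [r3c3∈{4}] r3c3 is down to just 4 ⇒ r3c3=4.
Step 12. [r5c5∈{1}] only 1 remains possible at r5c5, so r5c5=1.
Step 13. [r3c2∈{1}] only 1 remains possible at r3c2, so r3c2=1.
Step 14. [r2c5∈{6}] r2c5 is down to just 6 ⇒ r2c5=6.
Step 15. [r4c2∈{5}] r4c2 is down to just 5. So r4c2=5.
Step 16. [r6c4∈{3}] nothing but 3 survives at r6c4 ⇒ r6c4=3.
Step 17. [r6c6∈{6}] r6c6's peers cover all but 6. So r6c6=6.
Step 18. [r1c4∈{2}] r1c4 is down to just 2, so r1c4=2.
Step 19. [r2c4∈{4}] only 4 remains possible at r2c4 ⇒ r2c4=4.
Step 20. [r2c1∈{5}] only 5 remains possible at r2c1 ⇒ r2c1=5.

Answer: 4 6 1 2 5 3 / 5 3 2 4 6 1 / 3 1 4 6 2 5 / 2 5 6 1 3 4 / 6 4 3 5 1 2 / 1 2 5 3 4 6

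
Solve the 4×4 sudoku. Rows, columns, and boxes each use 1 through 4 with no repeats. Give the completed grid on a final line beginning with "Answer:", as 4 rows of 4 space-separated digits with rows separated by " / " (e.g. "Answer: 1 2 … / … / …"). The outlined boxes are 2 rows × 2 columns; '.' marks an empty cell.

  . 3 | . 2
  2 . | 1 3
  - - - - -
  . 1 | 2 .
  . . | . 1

Step 1. [r2c2∈{4}] r2c2 has the single candidate 4 ⇒ r2c2=4.
Step 2. [r3c1∈{3,4}] 3 has one home in row 3: r3c1. So r3c1=3.
Step 3. [r4c1∈{4}] r4c1's peers cover all but 4 ⇒ r4c1=4.
Step 4. [r3c4∈{4}] only 4 remains possible at r3c4 ⇒ r3c4=4.
Step 5. [r4c3∈{3}] r4c3 is down to just 3. So r4c3=3.
Step 6. [r4c2∈{2}] nothing but 2 survives at r4c2 ⇒ r4c2=2.
Step 7. [r1c3∈{4}] r1c3 has the single candidate 4, so r1c3=4.
Step 8. [r1c1∈{1}] only 1 remains possible at r1c1 ⇒ r1c1=1.

Answer: 1 3 4 2 / 2 4 1 3 / 3 1 2 4 / 4 2 3 1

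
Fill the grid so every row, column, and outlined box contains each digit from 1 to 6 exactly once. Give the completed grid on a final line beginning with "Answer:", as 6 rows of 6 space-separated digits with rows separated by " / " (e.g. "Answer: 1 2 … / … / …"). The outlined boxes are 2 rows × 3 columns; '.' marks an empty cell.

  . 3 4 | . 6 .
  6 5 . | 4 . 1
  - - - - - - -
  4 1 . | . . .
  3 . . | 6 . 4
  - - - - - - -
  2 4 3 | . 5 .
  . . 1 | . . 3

Step 1. [r6c4∈{2}] only 2 remains possible at r6c4. So r6c4=2.
Step 2. [r1c6∈{2,5}] across row 1, 2 lands solely at r1c6, so r1c6=2.
Step 3. [r4c2∈{2}] only 2 remains possible at r4c2. So r4c2=2.
Step 4. [r3c6∈{5}] r3c6 has the single candidate 5, so r3c6=5.
Step 5. [r3c4∈{3}] r3c4's peers cover all but 3 ⇒ r3c4=3.
Step 6. [r4c5∈{1}] nothing but 1 survives at r4c5. So r4c5=1.
Step 7. [r4c3∈{5}] only 5 remains possible at r4c3. So r4c3=5.
Step 8. [r6c2∈{6}] only 6 remains possible at r6c2. So r6c2=6.
Step 9. [r3c5∈{2}] r3c5 has the single candidate 2. So r3c5=2.
Step 10. [r1c4∈{5}] only 5 remains possible at r1c4. So r1c4=5.
Step 11. [r5c4∈{1}] r5c4's peers cover all but 1, so r5c4=1.
Step 12. [r6c5∈{4}] r6c5 is down to just 4, so r6c5=4.
Step 13. [r3c3∈{6}] only 6 remains possible at r3c3. So r3c3=6.
Step 14. [r1c1∈{1}] only 1 remains possible at r1c1 ⇒ r1c1=1.
Step 15. [r2c3∈{2}] r2c3 has the single candidate 2. So r2c3=2.
Step 16. [r2c5∈{3}] r2c5's peers cover all but 3, so r2c5=3.
Step 17. [r5c6∈{6}] only 6 remains possible at r5c6. So r5c6=6.
Step 18. [r6c1∈{5}] nothing but 5 survives at r6c1, so r6c1=5.

Answer: 1 3 4 5 6 2 / 6 5 2 4 3 1 / 4 1 6 3 2 5 / 3 2 5 6 1 4 / 2 4 3 1 5 6 / 5 6 1 2 4 3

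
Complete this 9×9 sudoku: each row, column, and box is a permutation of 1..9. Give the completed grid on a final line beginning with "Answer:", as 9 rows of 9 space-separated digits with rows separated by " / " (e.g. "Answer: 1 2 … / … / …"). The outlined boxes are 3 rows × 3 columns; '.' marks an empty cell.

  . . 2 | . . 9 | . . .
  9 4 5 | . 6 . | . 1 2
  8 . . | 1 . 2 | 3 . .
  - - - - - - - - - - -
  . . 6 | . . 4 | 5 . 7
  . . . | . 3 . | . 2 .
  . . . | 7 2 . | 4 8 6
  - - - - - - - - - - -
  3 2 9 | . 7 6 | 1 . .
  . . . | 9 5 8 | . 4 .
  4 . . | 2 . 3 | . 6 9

Step 1. [r3c3∈{7}] r3c3's peers cover all but 7 ⇒ r3c3=7.
Step 2. [r8c3∈{1}] r8c3 is down to just 1. So r8c3=1.
Step 3. [r1c4∈{3,4,5,8}] box 2 places 5 nowhere but r1c4 ⇒ r1c4=5.
Step 4. [r6c2∈{1,3,5,9}] 9 has one home in row 6: r6c2 ⇒ r6c2=9.
Step 5. [r1c7∈{6,7,8}] 6 has one home in col 7: r1c7. So r1c7=6.
Step 6. [r1c1∈{1}] nothing but 1 survives at r1c1. So r1c1=1.
Step 7. [r4c4∈{8}] r4c4's peers cover all but 8 ⇒ r4c4=8.
Step 8. [r2c7∈{7,8}] in row 2, 8 fits only at r2c7 ⇒ r2c7=8.
Step 9. [r6c6∈{1,5}] r6c6 is the only open cell in row 6 admitting 1. So r6c6=1.
Step 10. [r9c2∈{5,7,8}] across row 9, 5 lands solely at r9c2, so r9c2=5.
Step 11. [r5c2∈{1,7,8}] r5c2 is the only open cell in col 2 admitting 8 ⇒ r5c2=8.
Step 12. [r8c2∈{6,7}] 7 has one home in col 2: r8c2 ⇒ r8c2=7.
Step 13. [r3c8∈{5,9}] in row 3, 9 fits only at r3c8. So r3c8=9.
Step 14. [r3c9∈{4,5}] r3c9 is the only open cell in row 3 admitting 5 ⇒ r3c9=5.
Step 15. [r6c1∈{5}] r6c1 is down to just 5. So r6c1=5.
Step 16. [r3c5∈{4}] only 4 remains possible at r3c5, so r3c5=4.
Step 17. [r6c3∈{3}] only 3 remains possible at r6c3, so r6c3=3.
Step 18. [r4c2∈{1}] nothing but 1 survives at r4c2, so r4c2=1.
Step 19. [r1c5∈{8}] r1c5 is down to just 8 ⇒ r1c5=8.
Step 20. [r1c8∈{7}] r1c8's peers cover all but 7. So r1c8=7.
Step 21. [r8c1∈{6}] r8c1's peers cover all but 6, so r8c1=6.
Step 22. [r4c5∈{9}] nothing but 9 survives at r4c5 ⇒ r4c5=9.
Step 23. [r5c3∈{4}] only 4 remains possible at r5c3. So r5c3=4.
Step 24. [r5c4∈{6}] only 6 remains possible at r5c4, so r5c4=6.
Step 25. [r9c5∈{1}] only 1 remains possible at r9c5 ⇒ r9c5=1.
Step 26. [r1c2∈{3}] only 3 remains possible at r1c2 ⇒ r1c2=3.
Step 27. [r8c7∈{2}] r8c7's peers cover all but 2 ⇒ r8c7=2.
Step 28. [r9c3∈{8}] r9c3's peers cover all but 8. So r9c3=8.
Step 29. [r9c7∈{7}] r9c7 is down to just 7, so r9c7=7.
Step 30. [r4c8∈{3}] only 3 remains possible at r4c8, so r4c8=3.
Step 31. [r5c6∈{5}] r5c6's peers cover all but 5 ⇒ r5c6=5.
Step 32. [r8c9∈{3}] r8c9's peers cover all but 3 ⇒ r8c9=3.
Step 33. [r7c4∈{4}] nothing but 4 survives at r7c4 ⇒ r7c4=4.
Step 34. [r7c9∈{8}] r7c9 has the single candidate 8 ⇒ r7c9=8.
Step 35. [r5c1∈{7}] r5c1 has the single candidate 7 ⇒ r5c1=7.
Step 36. [r7c8∈{5}] r7c8 is down to just 5. So r7c8=5.
Step 37. [r5c7∈{9}] r5c7 has the single candidate 9. So r5c7=9.
Step 38. [r4c1∈{2}] r4c1's peers cover all but 2 ⇒ r4c1=2.
Step 39. [r2c6∈{7}] only 7 remains possible at r2c6 ⇒ r2c6=7.
Step 40. [r1c9∈{4}] r1c9's peers cover all but 4 ⇒ r1c9=4.
Step 41. [r2c4∈{3}] r2c4's peers cover all but 3. So r2c4=3.
Step 42. [r5c9∈{1}] r5c9 has the single candidate 1. So r5c9=1.
Step 43. [r3c2∈{6}] r3c2's peers cover all but 6. So r3c2=6.

Answer: 1 3 2 5 8 9 6 7 4 / 9 4 5 3 6 7 8 1 2 / 8 6 7 1 4 2 3 9 5 / 2 1 6 8 9 4 5 3 7 / 7 8 4 6 3 5 9 2 1 / 5 9 3 7 2 1 4 8 6 / 3 2 9 4 7 6 1 5 8 / 6 7 1 9 5 8 2 4 3 / 4 5 8 2 1 3 7 6 9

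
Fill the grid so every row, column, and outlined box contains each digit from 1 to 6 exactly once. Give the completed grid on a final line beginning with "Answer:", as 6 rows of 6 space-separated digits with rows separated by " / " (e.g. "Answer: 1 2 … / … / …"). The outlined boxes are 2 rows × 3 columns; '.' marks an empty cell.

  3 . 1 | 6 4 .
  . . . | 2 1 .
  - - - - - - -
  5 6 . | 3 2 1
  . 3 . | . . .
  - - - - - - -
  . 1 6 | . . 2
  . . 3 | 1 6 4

Step 1. [r2c3∈{4,5}] across col 3, 5 lands solely at r2c3 ⇒ r2c3=5.
Step 2. [r4c4∈{4,5}] 4 has one home in col 4: r4c4. So r4c4=4.
Step 3. [r4c5∈{5}] only 5 remains possible at r4c5, so r4c5=5.
Step 4. [r6c1∈{2}] r6c1 has the single candidate 2, so r6c1=2.
Step 5. [r2c1∈{4,6}] r2c1 is the only open cell in row 2 admitting 6. So r2c1=6.
Step 6. [r5c1∈{4}] r5c1 has the single candidate 4 ⇒ r5c1=4.
Step 7. [r2c6∈{3}] nothing but 3 survives at r2c6 ⇒ r2c6=3.
Step 8. [r4c1∈{1}] r4c1 is down to just 1 ⇒ r4c1=1.
Step 9. [r5c4∈{5}] r5c4's peers cover all but 5. So r5c4=5.
Step 10. [r6c2∈{5}] nothing but 5 survives at r6c2, so r6c2=5.
Step 11. [r3c3∈{4}] nothing but 4 survives at r3c3. So r3c3=4.
Step 12. [r1c6∈{5}] only 5 remains possible at r1c6. So r1c6=5.
Step 13. [r2c2∈{4}] nothing but 4 survives at r2c2. So r2c2=4.
Step 14. [r4c6∈{6}] r4c6 has the single candidate 6. So r4c6=6.
Step 15. [r1c2∈{2}] only 2 remains possible at r1c2 ⇒ r1c2=2.
Step 16. [r5c5∈{3}] r5c5 is down to just 3, so r5c5=3.
Step 17. [r4c3∈{2}] only 2 remains possible at r4c3, so r4c3=2.

Answer: 3 2 1 6 4 5 / 6 4 5 2 1 3 / 5 6 4 3 2 1 / 1 3 2 4 5 6 / 4 1 6 5 3 2 / 2 5 3 1 6 4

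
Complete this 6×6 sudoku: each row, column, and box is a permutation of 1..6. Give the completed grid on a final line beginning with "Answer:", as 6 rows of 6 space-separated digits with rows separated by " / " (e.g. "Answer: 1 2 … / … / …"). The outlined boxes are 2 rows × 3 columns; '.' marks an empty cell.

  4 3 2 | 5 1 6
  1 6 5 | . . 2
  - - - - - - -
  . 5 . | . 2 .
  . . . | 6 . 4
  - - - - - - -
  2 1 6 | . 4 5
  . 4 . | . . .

Step 1. [r6c3∈{3}] nothing but 3 survives at r6c3 ⇒ r6c3=3.
Step 2. [r3c6∈{1,3}] 3 has one home in col 6: r3c6 ⇒ r3c6=3.
Step 3. [r3c4∈{1}] r3c4's peers cover all but 1, so r3c4=1.
Step 4. [r2c4∈{3,4}] row 2 places 4 nowhere but r2c4 ⇒ r2c4=4.
Step 5. [r2c5∈{3}] r2c5 is down to just 3 ⇒ r2c5=3.
Step 6. [r4c5∈{5}] nothing but 5 survives at r4c5, so r4c5=5.
Step 7. [r3c3∈{4}] r3c3 has the single candidate 4, so r3c3=4.
Step 8. [r6c6∈{1}] only 1 remains possible at r6c6. So r6c6=1.
Step 9. [r4c3∈{1}] only 1 remains possible at r4c3. So r4c3=1.
Step 10. [r6c4∈{2}] only 2 remains possible at r6c4, so r6c4=2.
Step 11. [r4c2∈{2}] nothing but 2 survives at r4c2, so r4c2=2.
Step 12. [r4c1∈{3}] nothing but 3 survives at r4c1. So r4c1=3.
Step 13. [r3c1∈{6}] r3c1's peers cover all but 6, so r3c1=6.
Step 14. [r5c4∈{3}] nothing but 3 survives at r5c4. So r5c4=3.
Step 15. [r6c1∈{5}] r6c1's peers cover all but 5. So r6c1=5.
Step 16. [r6c5∈{6}] nothing but 6 survives at r6c5 ⇒ r6c5=6.

Answer: 4 3 2 5 1 6 / 1 6 5 4 3 2 / 6 5 4 1 2 3 / 3 2 1 6 5 4 / 2 1 6 3 4 5 / 5 4 3 2 6 1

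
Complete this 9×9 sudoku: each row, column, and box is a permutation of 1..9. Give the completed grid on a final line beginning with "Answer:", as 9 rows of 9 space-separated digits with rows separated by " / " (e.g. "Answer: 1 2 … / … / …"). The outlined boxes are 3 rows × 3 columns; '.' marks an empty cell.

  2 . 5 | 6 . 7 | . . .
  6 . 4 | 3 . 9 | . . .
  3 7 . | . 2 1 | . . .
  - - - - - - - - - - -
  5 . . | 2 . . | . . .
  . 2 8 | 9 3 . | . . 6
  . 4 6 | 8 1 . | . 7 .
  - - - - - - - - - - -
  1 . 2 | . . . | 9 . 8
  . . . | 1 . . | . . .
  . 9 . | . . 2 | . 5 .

Step 1. [r8c6∈{3,4,5,6,8}] r8c6 is the only open cell in col 6 admitting 8. So r8c6=8.
Step 2. [r4c3∈{1,3,7,9}] col 3 places 1 nowhere but r4c3 ⇒ r4c3=1.
Step 3. [r4c5∈{4,6,7}] row 4 places 7 nowhere but r4c5 ⇒ r4c5=7.
Step 4. [r7c6∈{3,4,5,6}] in col 6, 3 fits only at r7c6, so r7c6=3.
Step 5. [r4c2∈{3}] r4c2 has the single candidate 3 ⇒ r4c2=3.
Step 6. [r6c6∈{5}] r6c6's peers cover all but 5, so r6c6=5.
Step 7. [r5c7∈{1,4,5}] across row 5, 5 lands solely at r5c7, so r5c7=5.
Step 8. [r7c4∈{4,5,7}] across row 7, 7 lands solely at r7c4. So r7c4=7.
Step 9. [r9c4∈{4}] only 4 remains possible at r9c4. So r9c4=4.
Step 10. [r7c8∈{4,6}] row 7 places 4 nowhere but r7c8, so r7c8=4.
Step 11. [r1c5∈{4,8}] across col 5, 4 lands solely at r1c5. So r1c5=4.
Step 12. [r2c5∈{5,8}] in col 5, 8 fits only at r2c5. So r2c5=8.
Step 13. [r2c2∈{1}] r2c2 has the single candidate 1 ⇒ r2c2=1.
Step 14. [r9c5∈{6}] r9c5 has the single candidate 6, so r9c5=6.
Step 15. [r2c9∈{2,5,7}] r2c9 is the only open cell in row 2 admitting 5, so r2c9=5.
Step 16. [r2c7∈{2,7}] across row 2, 7 lands solely at r2c7, so r2c7=7.
Step 17. [r7c5∈{5}] r7c5 has the single candidate 5 ⇒ r7c5=5.
Step 18. [r1c2∈{8}] r1c2 is down to just 8 ⇒ r1c2=8.
Step 19. [r3c3∈{9}] r3c3 has the single candidate 9, so r3c3=9.
Step 20. [r5c1∈{7}] r5c1 is down to just 7, so r5c1=7.
Step 21. [r3c9∈{4}] nothing but 4 survives at r3c9. So r3c9=4.
Step 22. [r4c9∈{9}] r4c9's peers cover all but 9, so r4c9=9.
Step 23. [r4c8∈{8}] r4c8 has the single candidate 8. So r4c8=8.
Step 24. [r3c8∈{6}] r3c8's peers cover all but 6, so r3c8=6.
Step 25. [r8c7∈{2,3,6}] across col 7, 6 lands solely at r8c7 ⇒ r8c7=6.
Step 26. [r6c7∈{2,3}] 2 has one home in col 7: r6c7, so r6c7=2.
Step 27. [r6c9∈{3}] r6c9 is down to just 3, so r6c9=3.
Step 28. [r1c9∈{1}] r1c9's peers cover all but 1, so r1c9=1.
Step 29. [r1c7∈{3}] r1c7 is down to just 3, so r1c7=3.
Step 30. [r9c3∈{3,7}] across row 9, 3 lands solely at r9c3, so r9c3=3.
Step 31. [r8c9∈{2,7}] across col 9, 2 lands solely at r8c9 ⇒ r8c9=2.
Step 32. [r5c6∈{4}] only 4 remains possible at r5c6. So r5c6=4.
Step 33. [r8c2∈{5}] r8c2 has the single candidate 5. So r8c2=5.
Step 34. [r7c2∈{6}] only 6 remains possible at r7c2. So r7c2=6.
Step 35. [r3c4∈{5}] r3c4 has the single candidate 5 ⇒ r3c4=5.
Step 36. [r8c3∈{7}] r8c3's peers cover all but 7. So r8c3=7.
Step 37. [r5c8∈{1}] r5c8's peers cover all but 1. So r5c8=1.
Step 38. [r3c7∈{8}] only 8 remains possible at r3c7 ⇒ r3c7=8.
Step 39. [r1c8∈{9}] only 9 remains possible at r1c8. So r1c8=9.
Step 40. [r2c8∈{2}] nothing but 2 survives at r2c8, so r2c8=2.
Step 41. [r8c8∈{3}] r8c8 has the single candidate 3. So r8c8=3.
Step 42. [r9c7∈{1}] r9c7 is down to just 1. So r9c7=1.
Step 43. [r9c9∈{7}] r9c9 is down to just 7, so r9c9=7.
Step 44. [r8c5∈{9}] r8c5 has the single candidate 9, so r8c5=9.
Step 45. [r6c1∈{9}] r6c1 is down to just 9 ⇒ r6c1=9.
Step 46. [r4c6∈{6}] nothing but 6 survives at r4c6. So r4c6=6.
Step 47. [r4c7∈{4}] r4c7 is down to just 4 ⇒ r4c7=4.
Step 48. [r8c1∈{4}] nothing but 4 survives at r8c1. So r8c1=4.
Step 49. [r9c1∈{8}] r9c1's peers cover all but 8 ⇒ r9c1=8.

Answer: 2 8 5 6 4 7 3 9 1 / 6 1 4 3 8 9 7 2 5 / 3 7 9 5 2 1 8 6 4 / 5 3 1 2 7 6 4 8 9 / 7 2 8 9 3 4 5 1 6 / 9 4 6 8 1 5 2 7 3 / 1 6 2 7 5 3 9 4 8 / 4 5 7 1 9 8 6 3 2 / 8 9 3 4 6 2 1 5 7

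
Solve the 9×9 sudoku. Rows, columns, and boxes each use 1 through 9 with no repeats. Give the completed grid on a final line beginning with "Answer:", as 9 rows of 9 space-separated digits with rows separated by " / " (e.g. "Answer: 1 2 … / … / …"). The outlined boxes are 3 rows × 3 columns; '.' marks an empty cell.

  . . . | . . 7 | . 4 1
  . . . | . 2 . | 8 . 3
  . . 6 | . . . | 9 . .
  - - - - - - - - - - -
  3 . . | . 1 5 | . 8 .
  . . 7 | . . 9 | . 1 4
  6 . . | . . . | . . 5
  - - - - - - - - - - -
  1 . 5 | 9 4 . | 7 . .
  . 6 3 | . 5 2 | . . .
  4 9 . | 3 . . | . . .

Step 1. [r1c5∈{3,6,8,9}] col 5 places 9 nowhere but r1c5 ⇒ r1c5=9.
Step 2. [r1c2∈{2,3,5,8}] r1c2 is the only open cell in row 1 admitting 3, so r1c2=3.
Step 3. [r9c5∈{6,7,8}] across row 9, 7 lands solely at r9c5, so r9c5=7.
Step 4. [r5c5∈{3,6,8}] 6 has one home in col 5: r5c5, so r5c5=6.
Step 5. [r7c8∈{2,3,6}] r7c8 is the only open cell in row 7 admitting 3 ⇒ r7c8=3.
Step 6. [r2c1∈{5,7,9}] 9 has one home in col 1: r2c1, so r2c1=9.
Step 7. [r5c7∈{2,3}] 3 has one home in row 5: r5c7 ⇒ r5c7=3.
Step 8. [r6c7∈{2}] nothing but 2 survives at r6c7, so r6c7=2.
Step 9. [r4c7∈{6}] r4c7 has the single candidate 6 ⇒ r4c7=6.
Step 10. [r1c7∈{5}] r1c7 is down to just 5. So r1c7=5.
Step 11. [r2c8∈{6,7}] in box 3, 6 fits only at r2c8 ⇒ r2c8=6.
Step 12. [r2c2∈{1,4,5,7}] row 2 places 7 nowhere but r2c2, so r2c2=7.
Step 13. [r2c4∈{1,4,5}] r2c4 is the only open cell in row 2 admitting 5, so r2c4=5.
Step 14. [r8c8∈{9}] r8c8's peers cover all but 9, so r8c8=9.
Step 15. [r8c9∈{8}] r8c9's peers cover all but 8, so r8c9=8.
Step 16. [r6c3∈{1,4,8,9}] across row 6, 9 lands solely at r6c3. So r6c3=9.
Step 17. [r2c3∈{1,4}] in col 3, 1 fits only at r2c3 ⇒ r2c3=1.
Step 18. [r3c2∈{2,4,5,8}] 4 has one home in box 1: r3c2, so r3c2=4.
Step 19. [r4c2∈{2}] nothing but 2 survives at r4c2. So r4c2=2.
Step 20. [r7c2∈{8}] r7c2 is down to just 8, so r7c2=8.
Step 21. [r1c3∈{2,8}] across col 3, 8 lands solely at r1c3. So r1c3=8.
Step 22. [r9c6∈{1,6,8}] 8 has one home in row 9: r9c6, so r9c6=8.
Step 23. [r7c9∈{2,6}] across row 7, 2 lands solely at r7c9, so r7c9=2.
Step 24. [r6c8∈{7}] r6c8's peers cover all but 7 ⇒ r6c8=7.
Step 25. [r3c6∈{1,3}] 1 has one home in col 6: r3c6 ⇒ r3c6=1.
Step 26. [r3c4∈{8}] nothing but 8 survives at r3c4 ⇒ r3c4=8.
Step 27. [r6c6∈{3,4}] col 6 places 3 nowhere but r6c6, so r6c6=3.
Step 28. [r3c1∈{2,5}] across row 3, 5 lands solely at r3c1. So r3c1=5.
Step 29. [r8c4∈{1}] only 1 remains possible at r8c4 ⇒ r8c4=1.
Step 30. [r6c4∈{4}] r6c4 is down to just 4. So r6c4=4.
Step 31. [r3c9∈{7}] r3c9 has the single candidate 7 ⇒ r3c9=7.
Step 32. [r6c5∈{8}] r6c5 has the single candidate 8 ⇒ r6c5=8.
Step 33. [r1c1∈{2}] nothing but 2 survives at r1c1 ⇒ r1c1=2.
Step 34. [r9c3∈{2}] nothing but 2 survives at r9c3. So r9c3=2.
Step 35. [r3c8∈{2}] only 2 remains possible at r3c8, so r3c8=2.
Step 36. [r7c6∈{6}] r7c6's peers cover all but 6, so r7c6=6.
Step 37. [r9c8∈{5}] only 5 remains possible at r9c8, so r9c8=5.
Step 38. [r5c1∈{8}] r5c1's peers cover all but 8. So r5c1=8.
Step 39. [r2c6∈{4}] r2c6 is down to just 4 ⇒ r2c6=4.
Step 40. [r6c2∈{1}] r6c2's peers cover all but 1 ⇒ r6c2=1.
Step 41. [r4c9∈{9}] r4c9 is down to just 9, so r4c9=9.
Step 42. [r9c7∈{1}] nothing but 1 survives at r9c7, so r9c7=1.
Step 43. [r1c4∈{6}] nothing but 6 survives at r1c4. So r1c4=6.
Step 44. [r9c9∈{6}] only 6 remains possible at r9c9 ⇒ r9c9=6.
Step 45. [r5c2∈{5}] nothing but 5 survives at r5c2. So r5c2=5.
Step 46. [r4c3∈{4}] nothing but 4 survives at r4c3 ⇒ r4c3=4.
Step 47. [r3c5∈{3}] nothing but 3 survives at r3c5. So r3c5=3.
Step 48. [r4c4∈{7}] only 7 remains possible at r4c4, so r4c4=7.
Step 49. [r8c1∈{7}] r8c1 has the single candidate 7. So r8c1=7.
Step 50. [r5c4∈{2}] only 2 remains possible at r5c4, so r5c4=2.
Step 51. [r8c7∈{4}] nothing but 4 survives at r8c7. So r8c7=4.

Answer: 2 3 8 6 9 7 5 4 1 / 9 7 1 5 2 4 8 6 3 / 5 4 6 8 3 1 9 2 7 / 3 2 4 7 1 5 6 8 9 / 8 5 7 2 6 9 3 1 4 / 6 1 9 4 8 3 2 7 5 / 1 8 5 9 4 6 7 3 2 / 7 6 3 1 5 2 4 9 8 / 4 9 2 3 7 8 1 5 6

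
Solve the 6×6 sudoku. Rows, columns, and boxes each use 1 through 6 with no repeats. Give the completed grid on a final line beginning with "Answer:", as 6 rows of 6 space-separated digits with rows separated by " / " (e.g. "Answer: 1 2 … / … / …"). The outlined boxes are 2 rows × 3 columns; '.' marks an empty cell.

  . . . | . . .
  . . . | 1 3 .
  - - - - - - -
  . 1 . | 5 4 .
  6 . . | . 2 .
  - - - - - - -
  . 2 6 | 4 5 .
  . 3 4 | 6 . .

Step 1. [r1c3∈{1,2,3,5}] in col 3, 1 fits only at r1c3. So r1c3=1.
Step 2. [r1c1∈{2,3,4,5}] across row 1, 3 lands solely at r1c1. So r1c1=3.
Step 3. [r2c1∈{2,4,5}] r2c1 is the only open cell in col 1 admitting 4 ⇒ r2c1=4.
Step 4. [r5c6∈{1,3}] across row 5, 3 lands solely at r5c6 ⇒ r5c6=3.
Step 5. [r6c6∈{1,2}] 2 has one home in row 6: r6c6. So r6c6=2.
Step 6. [r1c5∈{6}] r1c5 has the single candidate 6 ⇒ r1c5=6.
Step 7. [r1c2∈{5}] r1c2's peers cover all but 5 ⇒ r1c2=5.
Step 8. [r3c3∈{2,3}] across row 3, 3 lands solely at r3c3 ⇒ r3c3=3.
Step 9. [r6c5∈{1}] r6c5's peers cover all but 1. So r6c5=1.
Step 10. [r2c6∈{5}] r2c6 has the single candidate 5. So r2c6=5.
Step 11. [r4c3∈{5}] r4c3's peers cover all but 5. So r4c3=5.
Step 12. [r2c2∈{6}] r2c2 has the single candidate 6. So r2c2=6.
Step 13. [r4c2∈{4}] only 4 remains possible at r4c2 ⇒ r4c2=4.
Step 14. [r4c6∈{1}] only 1 remains possible at r4c6. So r4c6=1.
Step 15. [r2c3∈{2}] nothing but 2 survives at r2c3 ⇒ r2c3=2.
Step 16. [r4c4∈{3}] only 3 remains possible at r4c4 ⇒ r4c4=3.
Step 17. [r3c6∈{6}] only 6 remains possible at r3c6 ⇒ r3c6=6.
Step 18. [r5c1∈{1}] r5c1 has the single candidate 1 ⇒ r5c1=1.
Step 19. [r1c4∈{2}] r1c4's peers cover all but 2. So r1c4=2.
Step 20. [r3c1∈{2}] r3c1 has the single candidate 2, so r3c1=2.
Step 21. [r1c6∈{4}] r1c6's peers cover all but 4 ⇒ r1c6=4.
Step 22. [r6c1∈{5}] nothing but 5 survives at r6c1. So r6c1=5.

Answer: 3 5 1 2 6 4 / 4 6 2 1 3 5 / 2 1 3 5 4 6 / 6 4 5 3 2 1 / 1 2 6 4 5 3 / 5 3 4 6 1 2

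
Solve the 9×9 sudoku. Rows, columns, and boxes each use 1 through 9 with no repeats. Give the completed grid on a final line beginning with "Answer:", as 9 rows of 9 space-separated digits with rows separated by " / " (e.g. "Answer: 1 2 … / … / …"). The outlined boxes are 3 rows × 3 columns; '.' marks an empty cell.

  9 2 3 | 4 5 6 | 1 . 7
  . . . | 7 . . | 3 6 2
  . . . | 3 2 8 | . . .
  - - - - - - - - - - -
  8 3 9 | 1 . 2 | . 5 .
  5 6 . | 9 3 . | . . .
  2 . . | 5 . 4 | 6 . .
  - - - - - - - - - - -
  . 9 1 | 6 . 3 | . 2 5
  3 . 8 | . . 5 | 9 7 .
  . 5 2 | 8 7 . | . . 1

Step 1. [r9c7∈{4}] only 4 remains possible at r9c7 ⇒ r9c7=4.
Step 2. [r5c3∈{4,7}] r5c3 is the only open cell in box 4 admitting 4 ⇒ r5c3=4.
Step 3. [r6c2∈{1,7}] r6c2 is the only open cell in box 4 admitting 1. So r6c2=1.
Step 4. [r3c1∈{1,4,6,7}] r3c1 is the only open cell in row 3 admitting 1 ⇒ r3c1=1.
Step 5. [r8c2∈{4}] only 4 remains possible at r8c2, so r8c2=4.
Step 6. [r5c9∈{8}] r5c9 has the single candidate 8 ⇒ r5c9=8.
Step 7. [r2c5∈{1,9}] in col 5, 9 fits only at r2c5, so r2c5=9.
Step 8. [r3c3∈{5,6,7}] r3c3 is the only open cell in row 3 admitting 6. So r3c3=6.
Step 9. [r3c8∈{4,9}] r3c8 is the only open cell in col 8 admitting 4, so r3c8=4.
Step 10. [r6c9∈{3,9}] 3 has one home in col 9: r6c9. So r6c9=3.
Step 11. [r4c7∈{7}] r4c7 is down to just 7, so r4c7=7.
Step 12. [r4c9∈{4}] r4c9 has the single candidate 4. So r4c9=4.
Step 13. [r7c1∈{7}] nothing but 7 survives at r7c1, so r7c1=7.
Step 14. [r5c8∈{1}] r5c8's peers cover all but 1 ⇒ r5c8=1.
Step 15. [r6c8∈{9}] only 9 remains possible at r6c8 ⇒ r6c8=9.
Step 16. [r3c2∈{7}] r3c2's peers cover all but 7. So r3c2=7.
Step 17. [r6c5∈{8}] r6c5's peers cover all but 8, so r6c5=8.
Step 18. [r7c7∈{8}] r7c7 is down to just 8. So r7c7=8.
Step 19. [r7c5∈{4}] r7c5 is down to just 4, so r7c5=4.
Step 20. [r6c3∈{7}] r6c3 has the single candidate 7. So r6c3=7.
Step 21. [r1c8∈{8}] r1c8 is down to just 8, so r1c8=8.
Step 22. [r2c2∈{8}] r2c2 has the single candidate 8, so r2c2=8.
Step 23. [r5c6∈{7}] r5c6 has the single candidate 7 ⇒ r5c6=7.
Step 24. [r2c3∈{5}] r2c3 is down to just 5 ⇒ r2c3=5.
Step 25. [r3c7∈{5}] r3c7 has the single candidate 5 ⇒ r3c7=5.
Step 26. [r2c6∈{1}] nothing but 1 survives at r2c6 ⇒ r2c6=1.
Step 27. [r3c9∈{9}] r3c9 is down to just 9 ⇒ r3c9=9.
Step 28. [r2c1∈{4}] nothing but 4 survives at r2c1. So r2c1=4.
Step 29. [r9c1∈{6}] nothing but 6 survives at r9c1. So r9c1=6.
Step 30. [r5c7∈{2}] nothing but 2 survives at r5c7. So r5c7=2.
Step 31. [r8c9∈{6}] r8c9's peers cover all but 6, so r8c9=6.
Step 32. [r8c5∈{1}] r8c5's peers cover all but 1 ⇒ r8c5=1.
Step 33. [r9c6∈{9}] nothing but 9 survives at r9c6. So r9c6=9.
Step 34. [r9c8∈{3}] only 3 remains possible at r9c8. So r9c8=3.
Step 35. [r4c5∈{6}] nothing but 6 survives at r4c5, so r4c5=6.
Step 36. [r8c4∈{2}] r8c4's peers cover all but 2 ⇒ r8c4=2.

Answer: 9 2 3 4 5 6 1 8 7 / 4 8 5 7 9 1 3 6 2 / 1 7 6 3 2 8 5 4 9 / 8 3 9 1 6 2 7 5 4 / 5 6 4 9 3 7 2 1 8 / 2 1 7 5 8 4 6 9 3 / 7 9 1 6 4 3 8 2 5 / 3 4 8 2 1 5 9 7 6 / 6 5 2 8 7 9 4 3 1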